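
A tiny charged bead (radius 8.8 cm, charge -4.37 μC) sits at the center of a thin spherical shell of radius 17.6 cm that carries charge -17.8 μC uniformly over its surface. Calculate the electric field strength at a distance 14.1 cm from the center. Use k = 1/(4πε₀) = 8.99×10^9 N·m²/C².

Use a concentric Gaussian sphere at r = 14.1 cm (between the bodies, 8.8 cm < r < 17.6 cm).
The shell at 17.6 cm lies outside the Gaussian surface, so Q_enc = -4.37 μC = -4.37×10^-6 C.
Since E is radial and uniform over the Gaussian sphere, Φ = E·4πr² = Q_enc/ε₀.
E = k|Q_enc|/r² = (8.99×10^9)(4.37e-6)/(0.141)² = 1.98×10^6 N/C.

|E| ≈ 1.98×10^6 N/C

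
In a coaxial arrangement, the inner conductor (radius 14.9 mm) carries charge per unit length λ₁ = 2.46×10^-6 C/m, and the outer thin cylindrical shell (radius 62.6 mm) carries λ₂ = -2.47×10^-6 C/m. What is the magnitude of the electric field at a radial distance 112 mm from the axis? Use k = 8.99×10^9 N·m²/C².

Take a coaxial cylindrical Gaussian surface of radius r = 112 mm and length L (r > 62.6 mm, enclosing both).
λ_enc = λ₁ + λ₂ = (2.46e-6) + (-2.47×10^-6) = -1.00×10^-8 C/m.
By Gauss's law (flux through the curved wall only), E·2πrL = λ_enc L/ε₀.
E = 2k|λ_enc|/r = 2(8.99×10^9)(1.00×10^-8)/(0.112) = 1.61×10^3 N/C.

E = 1.61×10^3 N/C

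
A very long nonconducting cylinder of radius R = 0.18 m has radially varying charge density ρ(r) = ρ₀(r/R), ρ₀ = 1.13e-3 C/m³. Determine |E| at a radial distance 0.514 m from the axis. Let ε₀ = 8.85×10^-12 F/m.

Coaxial Gaussian cylinder, radius r = 0.514 m, length L (r > R, full charge per length enclosed).
λ_enc = 2π ∫₀^R ρ₀(r'/R)^1 r' dr' = 2πρ₀R²/3 = 7.668e-5 C/m.
Gauss's law: E·2πrL = λ_enc L/ε₀.
E = |λ_enc|/(2πε₀r) = (7.668e-5)/(2π·8.85×10^-12·0.514) = 2.68e6 N/C.

|E| ≈ 2.68×10^6 V/m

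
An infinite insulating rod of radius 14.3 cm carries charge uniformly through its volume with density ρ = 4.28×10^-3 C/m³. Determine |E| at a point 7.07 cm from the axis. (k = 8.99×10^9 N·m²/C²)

E ≈ 1.71×10^7 N/C

Choose a coaxial cylinder of radius r = 7.07 cm (arbitrary length L) as the Gaussian surface (r < R).
Enclosed charge per unit length: λ_enc = ρ·πr² = (4.28×10^-3)π(0.0707)² = 6.721×10^-5 C/m.
Gauss's law: E·2πrL = λ_enc L/ε₀.
E = 2k|λ_enc|/r = 2(8.99×10^9)(6.721×10^-5)/(0.0707) = 1.71e7 N/C.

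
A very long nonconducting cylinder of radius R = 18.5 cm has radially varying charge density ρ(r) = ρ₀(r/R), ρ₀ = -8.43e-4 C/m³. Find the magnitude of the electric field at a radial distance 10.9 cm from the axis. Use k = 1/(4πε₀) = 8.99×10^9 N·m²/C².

Take a coaxial cylindrical Gaussian surface of radius r = 10.9 cm and length L (r < R).
Integrating ρ over the cross-section to radius r: λ_enc = (2πρ₀/R) ∫₀^r r'^2 dr' = 2πρ₀ r^3/(3·R) = -1.236×10^-5 C/m.
By Gauss's law (flux through the curved wall only), E·2πrL = λ_enc L/ε₀.
E = 2k|λ_enc|/r = 2(8.99×10^9)(1.236e-5)/(0.109) = 2.04e6 N/C.

|E| ≈ 2.04×10^6 V/m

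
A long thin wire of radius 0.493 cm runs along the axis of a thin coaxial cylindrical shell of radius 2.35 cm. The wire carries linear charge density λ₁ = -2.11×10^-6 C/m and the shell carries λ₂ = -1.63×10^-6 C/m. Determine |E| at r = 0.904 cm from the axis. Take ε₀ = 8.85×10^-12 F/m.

Coaxial Gaussian cylinder, radius r = 0.904 cm, length L (between the conductors, 0.493 cm < r < 2.35 cm).
The shell at 2.35 cm lies outside the Gaussian surface, so λ_enc = λ₁ = -2.11e-6 C/m.
Since E is radial and uniform over the curved surface, Φ = E·2πrL = Q_enc/ε₀ = λ_enc L/ε₀.
E = |λ_enc|/(2πε₀r) = (2.11e-6)/(2π·8.85×10^-12·0.00904) = 4.20e6 N/C.

4.20×10^6 V/m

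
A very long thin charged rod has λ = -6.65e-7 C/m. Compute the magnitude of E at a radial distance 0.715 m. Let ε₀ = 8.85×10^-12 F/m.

Take a coaxial cylindrical Gaussian surface of radius r = 0.715 m and length L.
Q_enc = λL, so λ_enc = -6.65×10^-7 C/m.
By Gauss's law (flux through the curved wall only), E·2πrL = λ_enc L/ε₀.
E = |λ_enc|/(2πε₀r) = (6.65×10^-7)/(2π·8.85×10^-12·0.715) = 1.67×10^4 N/C.

E = 1.67×10^4 V/m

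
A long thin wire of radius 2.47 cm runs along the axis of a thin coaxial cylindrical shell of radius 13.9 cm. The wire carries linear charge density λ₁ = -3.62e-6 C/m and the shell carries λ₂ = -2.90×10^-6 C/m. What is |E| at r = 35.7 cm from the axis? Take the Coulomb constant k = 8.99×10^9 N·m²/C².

3.28e5 V/m

Take a coaxial cylindrical Gaussian surface of radius r = 35.7 cm and length L (r > 13.9 cm, enclosing both).
λ_enc = λ₁ + λ₂ = (-3.62e-6) + (-2.90e-6) = -6.52e-6 C/m.
Applying ∮E·dA = Q_enc/ε₀ with the end caps contributing no flux:
E = 2k|λ_enc|/r = 2(8.99×10^9)(6.52e-6)/(0.357) = 3.28×10^5 N/C.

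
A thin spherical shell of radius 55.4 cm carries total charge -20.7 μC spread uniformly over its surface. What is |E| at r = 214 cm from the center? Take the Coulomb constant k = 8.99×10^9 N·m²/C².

4.06e4 N/C

Symmetry ⇒ E = E(r) r̂. Gaussian sphere of radius r = 214 cm (r > 55.4 cm).
The entire shell is enclosed: Q_enc = -2.07×10^-5 C.
Since E is radial and uniform over the Gaussian sphere, Φ = E·4πr² = Q_enc/ε₀.
E = k|Q_enc|/r² = (8.99×10^9)(2.07×10^-5)/(2.14)² = 4.06×10^4 N/C.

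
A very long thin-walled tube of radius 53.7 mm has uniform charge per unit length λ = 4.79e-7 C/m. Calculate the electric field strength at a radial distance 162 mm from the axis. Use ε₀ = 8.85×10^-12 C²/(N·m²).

5.32e4 N/C

Coaxial Gaussian cylinder, radius r = 162 mm, length L (r > 53.7 mm).
The full line charge is enclosed: λ_enc = 4.79×10^-7 C/m.
Since E is radial and uniform over the curved surface, Φ = E·2πrL = Q_enc/ε₀ = λ_enc L/ε₀.
E = |λ_enc|/(2πε₀r) = (4.79×10^-7)/(2π·8.85×10^-12·0.162) = 5.32×10^4 N/C.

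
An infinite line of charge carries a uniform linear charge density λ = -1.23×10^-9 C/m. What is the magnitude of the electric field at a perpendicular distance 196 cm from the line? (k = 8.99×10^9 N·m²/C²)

11.3 N/C

Take a coaxial cylindrical Gaussian surface of radius r = 196 cm and length L.
Q_enc = λL, so λ_enc = -1.23e-9 C/m.
Since E is radial and uniform over the curved surface, Φ = E·2πrL = Q_enc/ε₀ = λ_enc L/ε₀.
E = 2k|λ_enc|/r = 2(8.99×10^9)(1.23e-9)/(1.96) = 11.3 N/C.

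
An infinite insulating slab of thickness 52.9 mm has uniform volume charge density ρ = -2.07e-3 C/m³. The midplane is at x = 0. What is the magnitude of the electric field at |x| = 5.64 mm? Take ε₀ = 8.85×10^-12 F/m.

|E| ≈ 1.32e6 N/C

By symmetry E is perpendicular to the slab. A Gaussian pillbox from −5.64 mm to +5.64 mm (face area A) lies entirely within the slab.
Q_enc = ρ·(2x)·A and flux = 2EA, so 2EA = 2ρxA/ε₀ ⇒ E = |ρ|x/ε₀.
E = (2.07×10^-3)(0.00564)/(8.85×10^-12) = 1.32e6 N/C.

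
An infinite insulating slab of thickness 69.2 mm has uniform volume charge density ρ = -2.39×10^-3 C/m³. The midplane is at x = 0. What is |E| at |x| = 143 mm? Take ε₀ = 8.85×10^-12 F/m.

E = 9.34e6 N/C

The point |x| = 143 mm lies outside the slab (half-thickness 0.0346 m). A symmetric pillbox spanning the full slab encloses Q_enc = ρ·d·A.
Flux = 2EA ⇒ E = |ρ|d/(2ε₀), independent of distance outside.
E = (2.39×10^-3)(0.0692)/(2·8.85×10^-12) = 9.34e6 N/C.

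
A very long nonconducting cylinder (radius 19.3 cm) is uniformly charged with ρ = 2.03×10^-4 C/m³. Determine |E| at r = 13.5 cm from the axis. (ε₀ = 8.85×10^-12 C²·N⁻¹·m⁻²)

E = 1.55×10^6 V/m

Take a coaxial cylindrical Gaussian surface of radius r = 13.5 cm and length L (r < R).
Enclosed charge per unit length: λ_enc = ρ·πr² = (2.03e-4)π(0.135)² = 1.162×10^-5 C/m.
Applying ∮E·dA = Q_enc/ε₀ with the end caps contributing no flux:
E = |λ_enc|/(2πε₀r) = (1.162×10^-5)/(2π·8.85×10^-12·0.135) = 1.55e6 N/C.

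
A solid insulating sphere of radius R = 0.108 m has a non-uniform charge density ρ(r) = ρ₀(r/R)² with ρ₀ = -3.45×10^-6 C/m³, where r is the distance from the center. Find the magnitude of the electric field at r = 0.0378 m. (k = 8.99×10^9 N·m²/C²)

E ≈ 361 V/m

Take a concentric spherical Gaussian surface of radius r = 0.0378 m (r < R).
Integrate the density: Q_enc = 4π ∫₀^r ρ₀(r'/R)^2 r'² dr' = 4πρ₀ r^5/(5·R²) = -5.737×10^-11 C.
By Gauss's law, ∮E·dA = E·4πr² = Q_enc/ε₀.
E = k|Q_enc|/r² = (8.99×10^9)(5.737×10^-11)/(0.0378)² = 361 N/C.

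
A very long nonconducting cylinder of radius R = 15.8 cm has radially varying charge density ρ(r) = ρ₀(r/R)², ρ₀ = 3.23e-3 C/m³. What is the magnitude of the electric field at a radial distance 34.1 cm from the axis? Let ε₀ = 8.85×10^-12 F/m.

|E| = 6.68e6 N/C

Coaxial Gaussian cylinder, radius r = 34.1 cm, length L (r > R, full charge per length enclosed).
λ_enc = 2π ∫₀^R ρ₀(r'/R)^2 r' dr' = 2πρ₀R²/4 = 1.267×10^-4 C/m.
By Gauss's law (flux through the curved wall only), E·2πrL = λ_enc L/ε₀.
E = |λ_enc|/(2πε₀r) = (1.267×10^-4)/(2π·8.85×10^-12·0.341) = 6.68e6 N/C.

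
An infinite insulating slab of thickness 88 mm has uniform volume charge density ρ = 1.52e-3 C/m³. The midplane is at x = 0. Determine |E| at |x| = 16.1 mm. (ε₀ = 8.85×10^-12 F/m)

By symmetry E is perpendicular to the slab. A Gaussian pillbox from −16.1 mm to +16.1 mm (face area A) lies entirely within the slab.
Q_enc = ρ·(2x)·A and flux = 2EA, so 2EA = 2ρxA/ε₀ ⇒ E = |ρ|x/ε₀.
E = (1.52×10^-3)(0.0161)/(8.85×10^-12) = 2.77e6 N/C.

2.77×10^6 V/m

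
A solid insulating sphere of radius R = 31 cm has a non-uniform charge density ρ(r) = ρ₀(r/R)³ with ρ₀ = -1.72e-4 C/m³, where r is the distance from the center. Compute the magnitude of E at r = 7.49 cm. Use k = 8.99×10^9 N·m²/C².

Use a concentric Gaussian sphere at r = 7.49 cm (r < R).
Q_enc = ∫₀^r ρ(r')·4πr'² dr' = (4πρ₀/R³) ∫₀^r r'^5 dr' = 4πρ₀ r^6/(6·R³) = -2.135×10^-9 C.
Applying ∮E·dA = Q_enc/ε₀ with Φ = E(4πr²):
E = k|Q_enc|/r² = (8.99×10^9)(2.135e-9)/(0.0749)² = 3.42×10^3 N/C.

3.42×10^3 V/m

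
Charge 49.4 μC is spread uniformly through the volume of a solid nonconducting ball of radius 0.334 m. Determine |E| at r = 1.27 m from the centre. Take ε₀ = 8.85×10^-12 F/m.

By spherical symmetry E is radial; choose a Gaussian sphere of radius r = 1.27 m (r > R, so the entire charge is enclosed).
Q_enc = 49.4 μC = 4.94×10^-5 C.
Gauss's law: E·4πr² = Q_enc/ε₀.
E = |Q_enc|/(4πε₀r²) = (4.94×10^-5)/(4π·8.85×10^-12·(1.27)²) = 2.75e5 N/C.

2.75×10^5 V/m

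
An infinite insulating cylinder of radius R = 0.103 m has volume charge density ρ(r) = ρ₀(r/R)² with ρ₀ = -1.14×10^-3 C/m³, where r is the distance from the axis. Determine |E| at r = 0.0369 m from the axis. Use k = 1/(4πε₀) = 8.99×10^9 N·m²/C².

By cylindrical symmetry E is radial; use a coaxial Gaussian cylinder of radius 0.0369 m and length L (r < R).
λ_enc = ∫₀^r ρ(r')·2πr' dr' = (2πρ₀/R²)·r^4/4 = -3.129×10^-7 C/m.
Gauss's law: E·2πrL = λ_enc L/ε₀.
E = 2k|λ_enc|/r = 2(8.99×10^9)(3.129×10^-7)/(0.0369) = 1.52×10^5 N/C.

|E| ≈ 1.52×10^5 N/C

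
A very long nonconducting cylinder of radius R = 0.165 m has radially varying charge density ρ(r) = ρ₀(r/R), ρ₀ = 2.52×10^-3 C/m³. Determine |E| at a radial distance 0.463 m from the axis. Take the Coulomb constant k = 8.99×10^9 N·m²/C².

Take a coaxial cylindrical Gaussian surface of radius r = 0.463 m and length L (r > R, full charge per length enclosed).
λ_enc = 2π ∫₀^R ρ₀(r'/R)^1 r' dr' = 2πρ₀R²/3 = 1.437×10^-4 C/m.
Since E is radial and uniform over the curved surface, Φ = E·2πrL = Q_enc/ε₀ = λ_enc L/ε₀.
E = 2k|λ_enc|/r = 2(8.99×10^9)(1.437e-4)/(0.463) = 5.58e6 N/C.

|E| ≈ 5.58×10^6 V/m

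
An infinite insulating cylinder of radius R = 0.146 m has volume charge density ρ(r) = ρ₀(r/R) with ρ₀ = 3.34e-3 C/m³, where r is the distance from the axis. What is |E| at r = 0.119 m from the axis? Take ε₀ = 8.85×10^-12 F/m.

E ≈ 1.22e7 V/m

By cylindrical symmetry E is radial; use a coaxial Gaussian cylinder of radius 0.119 m and length L (r < R).
λ_enc = ∫₀^r ρ(r')·2πr' dr' = (2πρ₀/R)·r^3/3 = 8.074e-5 C/m.
Applying ∮E·dA = Q_enc/ε₀ with the end caps contributing no flux:
E = |λ_enc|/(2πε₀r) = (8.074e-5)/(2π·8.85×10^-12·0.119) = 1.22×10^7 N/C.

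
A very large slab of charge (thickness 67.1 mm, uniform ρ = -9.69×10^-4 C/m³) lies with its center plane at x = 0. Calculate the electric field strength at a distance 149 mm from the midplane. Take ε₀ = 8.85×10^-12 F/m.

E ≈ 3.67×10^6 N/C

The point |x| = 149 mm lies outside the slab (half-thickness 0.03355 m). A symmetric pillbox spanning the full slab encloses Q_enc = ρ·d·A.
Flux = 2EA ⇒ E = |ρ|d/(2ε₀), independent of distance outside.
E = (9.69e-4)(0.0671)/(2·8.85×10^-12) = 3.67×10^6 N/C.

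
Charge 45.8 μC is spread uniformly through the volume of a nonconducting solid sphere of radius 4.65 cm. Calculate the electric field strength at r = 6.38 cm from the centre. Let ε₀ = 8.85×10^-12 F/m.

Use a concentric Gaussian sphere at r = 6.38 cm (r > R, so the entire charge is enclosed).
Q_enc = 45.8 μC = 4.58×10^-5 C.
By Gauss's law, ∮E·dA = E·4πr² = Q_enc/ε₀.
E = |Q_enc|/(4πε₀r²) = (4.58×10^-5)/(4π·8.85×10^-12·(0.0638)²) = 1.01×10^8 N/C.

E = 1.01×10^8 N/C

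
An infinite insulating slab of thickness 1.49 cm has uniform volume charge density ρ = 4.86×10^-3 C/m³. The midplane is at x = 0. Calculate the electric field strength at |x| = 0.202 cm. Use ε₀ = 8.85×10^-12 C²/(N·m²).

By symmetry E is perpendicular to the slab. A Gaussian pillbox from −0.202 cm to +0.202 cm (face area A) lies entirely within the slab.
Q_enc = ρ·(2x)·A and flux = 2EA, so 2EA = 2ρxA/ε₀ ⇒ E = |ρ|x/ε₀.
E = (4.86e-3)(0.00202)/(8.85×10^-12) = 1.11×10^6 N/C.

E = 1.11e6 N/C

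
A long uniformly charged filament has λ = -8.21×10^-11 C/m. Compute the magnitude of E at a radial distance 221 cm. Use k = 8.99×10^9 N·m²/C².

|E| ≈ 0.668 V/m

Take a coaxial cylindrical Gaussian surface of radius r = 221 cm and length L.
Q_enc = λL, so λ_enc = -8.21×10^-11 C/m.
Gauss's law: E·2πrL = λ_enc L/ε₀.
E = 2k|λ_enc|/r = 2(8.99×10^9)(8.21×10^-11)/(2.21) = 0.668 N/C.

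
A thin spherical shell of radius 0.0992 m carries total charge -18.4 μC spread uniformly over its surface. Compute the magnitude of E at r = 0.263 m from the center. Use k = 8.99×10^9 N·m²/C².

By spherical symmetry E is radial; choose a Gaussian sphere of radius r = 0.263 m (r > 0.0992 m).
The entire shell is enclosed: Q_enc = -1.84×10^-5 C.
Applying ∮E·dA = Q_enc/ε₀ with Φ = E(4πr²):
E = k|Q_enc|/r² = (8.99×10^9)(1.84×10^-5)/(0.263)² = 2.39×10^6 N/C.

E ≈ 2.39e6 N/C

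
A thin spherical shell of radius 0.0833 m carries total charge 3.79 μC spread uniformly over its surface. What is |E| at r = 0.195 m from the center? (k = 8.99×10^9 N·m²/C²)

Take a concentric spherical Gaussian surface of radius r = 0.195 m (r > 0.0833 m).
The entire shell is enclosed: Q_enc = 3.79×10^-6 C.
By Gauss's law, ∮E·dA = E·4πr² = Q_enc/ε₀.
E = k|Q_enc|/r² = (8.99×10^9)(3.79e-6)/(0.195)² = 8.96e5 N/C.

|E| ≈ 8.96×10^5 N/C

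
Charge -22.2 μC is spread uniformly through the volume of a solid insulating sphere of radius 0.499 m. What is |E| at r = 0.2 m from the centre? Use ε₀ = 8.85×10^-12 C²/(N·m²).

|E| = 3.21×10^5 V/m

By spherical symmetry E is radial; choose a Gaussian sphere of radius r = 0.2 m (r < R).
For a uniform sphere the enclosed fraction is (r/R)³, so Q_enc = (-22.2 μC)(0.2/0.499)³ = -1.429×10^-6 C.
Gauss's law: E·4πr² = Q_enc/ε₀.
E = |Q_enc|/(4πε₀r²) = (1.429e-6)/(4π·8.85×10^-12·(0.2)²) = 3.21e5 N/C.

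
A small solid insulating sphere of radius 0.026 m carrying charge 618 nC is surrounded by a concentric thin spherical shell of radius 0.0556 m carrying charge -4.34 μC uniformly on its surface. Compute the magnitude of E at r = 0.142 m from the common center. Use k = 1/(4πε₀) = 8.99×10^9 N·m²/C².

1.66×10^6 N/C

Symmetry ⇒ E = E(r) r̂. Gaussian sphere of radius r = 0.142 m (r > 0.0556 m, enclosing both).
Q_enc = (618 nC) + (-4.34 μC) = -3.722e-6 C.
By Gauss's law, ∮E·dA = E·4πr² = Q_enc/ε₀.
E = k|Q_enc|/r² = (8.99×10^9)(3.722×10^-6)/(0.142)² = 1.66×10^6 N/C.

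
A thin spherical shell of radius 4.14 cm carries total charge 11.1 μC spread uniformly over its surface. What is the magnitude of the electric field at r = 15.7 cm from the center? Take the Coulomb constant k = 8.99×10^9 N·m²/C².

Take a concentric spherical Gaussian surface of radius r = 15.7 cm (r > 4.14 cm).
The entire shell is enclosed: Q_enc = 1.11×10^-5 C.
Applying ∮E·dA = Q_enc/ε₀ with Φ = E(4πr²):
E = k|Q_enc|/r² = (8.99×10^9)(1.11×10^-5)/(0.157)² = 4.05×10^6 N/C.

E = 4.05×10^6 V/m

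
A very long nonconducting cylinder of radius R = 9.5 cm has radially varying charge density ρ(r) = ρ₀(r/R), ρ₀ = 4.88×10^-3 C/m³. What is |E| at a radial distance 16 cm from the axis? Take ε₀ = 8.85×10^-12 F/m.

1.04×10^7 N/C

Coaxial Gaussian cylinder, radius r = 16 cm, length L (r > R, full charge per length enclosed).
λ_enc = 2π ∫₀^R ρ₀(r'/R)^1 r' dr' = 2πρ₀R²/3 = 9.224×10^-5 C/m.
Applying ∮E·dA = Q_enc/ε₀ with the end caps contributing no flux:
E = |λ_enc|/(2πε₀r) = (9.224×10^-5)/(2π·8.85×10^-12·0.16) = 1.04×10^7 N/C.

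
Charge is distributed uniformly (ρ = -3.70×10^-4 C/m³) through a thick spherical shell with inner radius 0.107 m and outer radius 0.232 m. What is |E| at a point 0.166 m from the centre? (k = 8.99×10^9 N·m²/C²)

E = 1.69×10^6 N/C

Symmetry ⇒ E = E(r) r̂. Gaussian sphere of radius r = 0.166 m (within the shell material, 0.107 m < r < 0.232 m).
Enclosed charge is the volume from a to r: Q_enc = (4π/3)ρ(r³ − a³) = -5.191e-6 C.
Gauss's law: E·4πr² = Q_enc/ε₀.
E = k|Q_enc|/r² = (8.99×10^9)(5.191e-6)/(0.166)² = 1.69×10^6 N/C.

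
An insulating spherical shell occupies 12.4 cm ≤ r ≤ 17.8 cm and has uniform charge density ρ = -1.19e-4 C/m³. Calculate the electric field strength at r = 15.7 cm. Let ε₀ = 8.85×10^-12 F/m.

E = 3.57×10^5 N/C

Use a concentric Gaussian sphere at r = 15.7 cm (within the shell material, 12.4 cm < r < 17.8 cm).
Enclosed charge is the volume from a to r: Q_enc = (4π/3)ρ(r³ − a³) = -9.786×10^-7 C.
By Gauss's law, ∮E·dA = E·4πr² = Q_enc/ε₀.
E = |Q_enc|/(4πε₀r²) = (9.786×10^-7)/(4π·8.85×10^-12·(0.157)²) = 3.57×10^5 N/C.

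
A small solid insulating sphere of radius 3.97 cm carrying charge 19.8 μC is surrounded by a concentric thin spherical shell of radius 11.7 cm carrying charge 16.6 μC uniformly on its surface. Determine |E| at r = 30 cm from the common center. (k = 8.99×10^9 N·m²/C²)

E ≈ 3.64e6 N/C

Take a concentric spherical Gaussian surface of radius r = 30 cm (r > 11.7 cm, enclosing both).
Q_enc = (19.8 μC) + (16.6 μC) = 3.64×10^-5 C.
By Gauss's law, ∮E·dA = E·4πr² = Q_enc/ε₀.
E = k|Q_enc|/r² = (8.99×10^9)(3.64×10^-5)/(0.3)² = 3.64×10^6 N/C.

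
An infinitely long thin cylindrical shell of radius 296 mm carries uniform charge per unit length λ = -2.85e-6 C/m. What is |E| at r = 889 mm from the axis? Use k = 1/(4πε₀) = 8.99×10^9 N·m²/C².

Coaxial Gaussian cylinder, radius r = 889 mm, length L (r > 296 mm).
The full line charge is enclosed: λ_enc = -2.85e-6 C/m.
By Gauss's law (flux through the curved wall only), E·2πrL = λ_enc L/ε₀.
E = 2k|λ_enc|/r = 2(8.99×10^9)(2.85e-6)/(0.889) = 5.76×10^4 N/C.

E = 5.76e4 N/C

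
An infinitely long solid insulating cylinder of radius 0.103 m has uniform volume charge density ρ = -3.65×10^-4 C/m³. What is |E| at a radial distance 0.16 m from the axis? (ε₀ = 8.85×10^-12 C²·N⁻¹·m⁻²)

|E| ≈ 1.37×10^6 V/m

By cylindrical symmetry E is radial; use a coaxial Gaussian cylinder of radius 0.16 m and length L (r > 0.103 m, full cross-section enclosed).
λ_enc = ρ·πR² = (-3.65e-4)π(0.103)² = -1.217×10^-5 C/m.
Since E is radial and uniform over the curved surface, Φ = E·2πrL = Q_enc/ε₀ = λ_enc L/ε₀.
E = |λ_enc|/(2πε₀r) = (1.217e-5)/(2π·8.85×10^-12·0.16) = 1.37×10^6 N/C.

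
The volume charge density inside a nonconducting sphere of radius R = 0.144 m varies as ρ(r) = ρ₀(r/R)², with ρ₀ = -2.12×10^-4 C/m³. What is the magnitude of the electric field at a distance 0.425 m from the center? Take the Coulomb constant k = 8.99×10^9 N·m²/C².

E ≈ 7.92e4 N/C

Take a concentric spherical Gaussian surface of radius r = 0.425 m (r > R, all charge enclosed).
Q_enc = 4π ∫₀^R ρ₀(r'/R)^2 r'² dr' = 4πρ₀R³/5 = -1.591×10^-6 C.
Applying ∮E·dA = Q_enc/ε₀ with Φ = E(4πr²):
E = k|Q_enc|/r² = (8.99×10^9)(1.591×10^-6)/(0.425)² = 7.92×10^4 N/C.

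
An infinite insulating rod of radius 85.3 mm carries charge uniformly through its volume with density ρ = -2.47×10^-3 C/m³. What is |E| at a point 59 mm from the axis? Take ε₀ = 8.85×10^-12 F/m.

E = 8.23×10^6 N/C

Choose a coaxial cylinder of radius r = 59 mm (arbitrary length L) as the Gaussian surface (r < R).
Charge inside radius r per length L is ρ·πr²·L, so λ_enc = ρπr² = -2.701×10^-5 C/m.
Applying ∮E·dA = Q_enc/ε₀ with the end caps contributing no flux:
E = |λ_enc|/(2πε₀r) = (2.701e-5)/(2π·8.85×10^-12·0.059) = 8.23e6 N/C.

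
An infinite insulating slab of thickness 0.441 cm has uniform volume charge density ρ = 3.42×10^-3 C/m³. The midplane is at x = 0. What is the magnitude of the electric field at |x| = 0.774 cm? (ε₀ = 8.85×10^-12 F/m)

E ≈ 8.52e5 N/C

The point |x| = 0.774 cm lies outside the slab (half-thickness 0.002205 m). A symmetric pillbox spanning the full slab encloses Q_enc = ρ·d·A.
Flux = 2EA ⇒ E = |ρ|d/(2ε₀), independent of distance outside.
E = (3.42e-3)(0.00441)/(2·8.85×10^-12) = 8.52×10^5 N/C.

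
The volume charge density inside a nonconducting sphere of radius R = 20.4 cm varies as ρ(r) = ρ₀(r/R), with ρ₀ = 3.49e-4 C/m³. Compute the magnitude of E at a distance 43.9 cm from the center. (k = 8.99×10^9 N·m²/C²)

4.34×10^5 N/C

By spherical symmetry E is radial; choose a Gaussian sphere of radius r = 43.9 cm (r > R, all charge enclosed).
Q_enc = 4π ∫₀^R ρ₀(r'/R)^1 r'² dr' = 4πρ₀R³/4 = 9.308×10^-6 C.
Since E is radial and uniform over the Gaussian sphere, Φ = E·4πr² = Q_enc/ε₀.
E = k|Q_enc|/r² = (8.99×10^9)(9.308e-6)/(0.439)² = 4.34×10^5 N/C.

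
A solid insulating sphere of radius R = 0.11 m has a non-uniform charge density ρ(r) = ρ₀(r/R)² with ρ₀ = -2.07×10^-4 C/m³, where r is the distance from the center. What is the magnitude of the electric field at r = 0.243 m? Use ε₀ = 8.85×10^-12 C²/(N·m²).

Symmetry ⇒ E = E(r) r̂. Gaussian sphere of radius r = 0.243 m (r > R, all charge enclosed).
Q_enc = 4π ∫₀^R ρ₀(r'/R)^2 r'² dr' = 4πρ₀R³/5 = -6.924×10^-7 C.
Applying ∮E·dA = Q_enc/ε₀ with Φ = E(4πr²):
E = |Q_enc|/(4πε₀r²) = (6.924×10^-7)/(4π·8.85×10^-12·(0.243)²) = 1.05×10^5 N/C.

E = 1.05×10^5 V/m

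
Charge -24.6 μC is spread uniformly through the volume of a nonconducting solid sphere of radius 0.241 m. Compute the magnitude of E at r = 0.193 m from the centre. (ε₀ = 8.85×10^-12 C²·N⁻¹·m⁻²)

E ≈ 3.05×10^6 N/C

Symmetry ⇒ E = E(r) r̂. Gaussian sphere of radius r = 0.193 m (r < R).
For a uniform sphere the enclosed fraction is (r/R)³, so Q_enc = (-24.6 μC)(0.193/0.241)³ = -1.263×10^-5 C.
Gauss's law: E·4πr² = Q_enc/ε₀.
E = |Q_enc|/(4πε₀r²) = (1.263×10^-5)/(4π·8.85×10^-12·(0.193)²) = 3.05×10^6 N/C.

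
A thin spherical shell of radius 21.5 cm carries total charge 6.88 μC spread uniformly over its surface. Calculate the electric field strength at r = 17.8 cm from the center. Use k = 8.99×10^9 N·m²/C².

Symmetry ⇒ E = E(r) r̂. Gaussian sphere of radius r = 17.8 cm (inside the shell, r < 21.5 cm).
All the charge is outside the Gaussian surface: Q_enc = 0, hence E = 0 everywhere inside the shell.

E = 0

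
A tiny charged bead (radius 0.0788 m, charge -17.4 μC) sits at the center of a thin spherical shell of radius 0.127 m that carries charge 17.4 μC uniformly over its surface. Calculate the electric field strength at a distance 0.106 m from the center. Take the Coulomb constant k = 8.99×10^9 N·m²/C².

By spherical symmetry E is radial; choose a Gaussian sphere of radius r = 0.106 m (between the bodies, 0.0788 m < r < 0.127 m).
Only the inner charge is enclosed; the outer shell contributes nothing inside itself. Q_enc = -17.4 μC = -1.74×10^-5 C.
Applying ∮E·dA = Q_enc/ε₀ with Φ = E(4πr²):
E = k|Q_enc|/r² = (8.99×10^9)(1.74e-5)/(0.106)² = 1.39×10^7 N/C.

|E| ≈ 1.39e7 N/C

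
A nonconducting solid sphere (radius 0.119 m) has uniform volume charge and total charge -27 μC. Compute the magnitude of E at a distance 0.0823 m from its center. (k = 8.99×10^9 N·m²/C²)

E ≈ 1.19×10^7 N/C

Take a concentric spherical Gaussian surface of radius r = 0.0823 m (r < R).
For a uniform sphere the enclosed fraction is (r/R)³, so Q_enc = (-27 μC)(0.0823/0.119)³ = -8.931×10^-6 C.
Applying ∮E·dA = Q_enc/ε₀ with Φ = E(4πr²):
E = k|Q_enc|/r² = (8.99×10^9)(8.931×10^-6)/(0.0823)² = 1.19e7 N/C.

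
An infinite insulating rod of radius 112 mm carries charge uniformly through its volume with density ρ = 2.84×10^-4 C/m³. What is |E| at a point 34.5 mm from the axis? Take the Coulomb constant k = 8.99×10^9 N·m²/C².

Choose a coaxial cylinder of radius r = 34.5 mm (arbitrary length L) as the Gaussian surface (r < R).
Charge inside radius r per length L is ρ·πr²·L, so λ_enc = ρπr² = 1.062×10^-6 C/m.
Applying ∮E·dA = Q_enc/ε₀ with the end caps contributing no flux:
E = 2k|λ_enc|/r = 2(8.99×10^9)(1.062×10^-6)/(0.0345) = 5.53e5 N/C.

E ≈ 5.53×10^5 N/C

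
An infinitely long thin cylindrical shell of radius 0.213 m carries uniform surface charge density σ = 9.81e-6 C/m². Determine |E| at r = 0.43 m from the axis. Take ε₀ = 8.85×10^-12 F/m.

|E| ≈ 5.49e5 V/m

Coaxial Gaussian cylinder, radius r = 0.43 m, length L (r > 0.213 m).
The whole shell is enclosed: λ_enc = σ·2πR = (9.81×10^-6)·2π·(0.213) = 1.313e-5 C/m.
Since E is radial and uniform over the curved surface, Φ = E·2πrL = Q_enc/ε₀ = λ_enc L/ε₀.
E = |λ_enc|/(2πε₀r) = (1.313×10^-5)/(2π·8.85×10^-12·0.43) = 5.49e5 N/C.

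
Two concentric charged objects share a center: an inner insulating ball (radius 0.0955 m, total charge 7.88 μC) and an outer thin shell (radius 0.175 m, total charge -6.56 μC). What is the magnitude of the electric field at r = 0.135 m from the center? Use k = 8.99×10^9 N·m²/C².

|E| ≈ 3.89e6 V/m

Use a concentric Gaussian sphere at r = 0.135 m (between the bodies, 0.0955 m < r < 0.175 m).
Only the inner charge is enclosed; the outer shell contributes nothing inside itself. Q_enc = 7.88 μC = 7.88e-6 C.
Gauss's law: E·4πr² = Q_enc/ε₀.
E = k|Q_enc|/r² = (8.99×10^9)(7.88e-6)/(0.135)² = 3.89×10^6 N/C.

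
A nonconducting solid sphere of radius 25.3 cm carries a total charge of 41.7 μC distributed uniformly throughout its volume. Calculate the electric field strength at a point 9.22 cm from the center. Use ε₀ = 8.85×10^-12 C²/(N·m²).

Take a concentric spherical Gaussian surface of radius r = 9.22 cm (r < R).
Only the charge within r is enclosed: Q_enc = Q·(r/R)³ = (41.7 μC)·(9.22 cm/25.3 cm)³ = 2.018e-6 C.
Gauss's law: E·4πr² = Q_enc/ε₀.
E = |Q_enc|/(4πε₀r²) = (2.018×10^-6)/(4π·8.85×10^-12·(0.0922)²) = 2.13×10^6 N/C.

E = 2.13×10^6 V/m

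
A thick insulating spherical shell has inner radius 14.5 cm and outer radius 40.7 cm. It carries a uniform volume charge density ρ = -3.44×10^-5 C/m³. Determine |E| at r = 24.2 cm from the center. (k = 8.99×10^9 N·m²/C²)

E ≈ 2.46×10^5 V/m

Use a concentric Gaussian sphere at r = 24.2 cm (within the shell material, 14.5 cm < r < 40.7 cm).
Enclosed charge is the volume from a to r: Q_enc = (4π/3)ρ(r³ − a³) = -1.603×10^-6 C.
Applying ∮E·dA = Q_enc/ε₀ with Φ = E(4πr²):
E = k|Q_enc|/r² = (8.99×10^9)(1.603×10^-6)/(0.242)² = 2.46e5 N/C.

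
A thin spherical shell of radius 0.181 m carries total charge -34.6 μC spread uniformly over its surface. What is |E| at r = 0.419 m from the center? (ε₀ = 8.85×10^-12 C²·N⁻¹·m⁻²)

|E| ≈ 1.77e6 V/m

Symmetry ⇒ E = E(r) r̂. Gaussian sphere of radius r = 0.419 m (r > 0.181 m).
The entire shell is enclosed: Q_enc = -3.46×10^-5 C.
Since E is radial and uniform over the Gaussian sphere, Φ = E·4πr² = Q_enc/ε₀.
E = |Q_enc|/(4πε₀r²) = (3.46×10^-5)/(4π·8.85×10^-12·(0.419)²) = 1.77e6 N/C.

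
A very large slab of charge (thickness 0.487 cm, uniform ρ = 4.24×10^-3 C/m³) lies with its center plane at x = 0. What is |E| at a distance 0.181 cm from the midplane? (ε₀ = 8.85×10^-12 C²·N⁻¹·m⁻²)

By symmetry E is perpendicular to the slab. A Gaussian pillbox from −0.181 cm to +0.181 cm (face area A) lies entirely within the slab.
Q_enc = ρ·(2x)·A and flux = 2EA, so 2EA = 2ρxA/ε₀ ⇒ E = |ρ|x/ε₀.
E = (4.24×10^-3)(0.00181)/(8.85×10^-12) = 8.67e5 N/C.

8.67×10^5 V/m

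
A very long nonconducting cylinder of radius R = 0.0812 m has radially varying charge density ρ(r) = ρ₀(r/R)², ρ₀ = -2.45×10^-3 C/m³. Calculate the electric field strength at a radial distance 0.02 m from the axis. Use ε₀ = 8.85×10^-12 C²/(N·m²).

Take a coaxial cylindrical Gaussian surface of radius r = 0.02 m and length L (r < R).
Integrating ρ over the cross-section to radius r: λ_enc = (2πρ₀/R²) ∫₀^r r'^3 dr' = 2πρ₀ r^4/(4·R²) = -9.339×10^-8 C/m.
Gauss's law: E·2πrL = λ_enc L/ε₀.
E = |λ_enc|/(2πε₀r) = (9.339e-8)/(2π·8.85×10^-12·0.02) = 8.40×10^4 N/C.

E = 8.40×10^4 V/m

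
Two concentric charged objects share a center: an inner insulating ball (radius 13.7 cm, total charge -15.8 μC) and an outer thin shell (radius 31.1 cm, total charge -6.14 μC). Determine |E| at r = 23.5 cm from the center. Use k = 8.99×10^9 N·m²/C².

Use a concentric Gaussian sphere at r = 23.5 cm (between the bodies, 13.7 cm < r < 31.1 cm).
Only the inner charge is enclosed; the outer shell contributes nothing inside itself. Q_enc = -15.8 μC = -1.58×10^-5 C.
By Gauss's law, ∮E·dA = E·4πr² = Q_enc/ε₀.
E = k|Q_enc|/r² = (8.99×10^9)(1.58×10^-5)/(0.235)² = 2.57×10^6 N/C.

2.57e6 N/C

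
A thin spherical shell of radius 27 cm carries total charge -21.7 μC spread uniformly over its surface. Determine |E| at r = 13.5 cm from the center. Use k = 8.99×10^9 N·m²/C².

Take a concentric spherical Gaussian surface of radius r = 13.5 cm (inside the shell, r < 27 cm).
No charge lies within this surface, so Q_enc = 0 and Gauss's law gives E·4πr² = 0 ⇒ E = 0.

E = 0 (no enclosed charge)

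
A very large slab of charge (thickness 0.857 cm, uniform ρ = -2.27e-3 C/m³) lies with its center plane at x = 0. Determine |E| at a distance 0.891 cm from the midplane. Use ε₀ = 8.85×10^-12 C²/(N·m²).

The point |x| = 0.891 cm lies outside the slab (half-thickness 0.004285 m). A symmetric pillbox spanning the full slab encloses Q_enc = ρ·d·A.
Flux = 2EA ⇒ E = |ρ|d/(2ε₀), independent of distance outside.
E = (2.27×10^-3)(0.00857)/(2·8.85×10^-12) = 1.10×10^6 N/C.

|E| ≈ 1.10×10^6 N/C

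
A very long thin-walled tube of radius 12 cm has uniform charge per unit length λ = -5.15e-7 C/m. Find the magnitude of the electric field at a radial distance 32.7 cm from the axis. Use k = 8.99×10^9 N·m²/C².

E = 2.83×10^4 V/m

Coaxial Gaussian cylinder, radius r = 32.7 cm, length L (r > 12 cm).
The full line charge is enclosed: λ_enc = -5.15×10^-7 C/m.
Applying ∮E·dA = Q_enc/ε₀ with the end caps contributing no flux:
E = 2k|λ_enc|/r = 2(8.99×10^9)(5.15×10^-7)/(0.327) = 2.83e4 N/C.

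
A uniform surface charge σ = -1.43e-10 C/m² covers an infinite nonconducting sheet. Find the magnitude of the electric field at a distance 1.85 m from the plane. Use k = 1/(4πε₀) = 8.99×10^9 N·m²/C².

8.08 N/C

Choose a cylindrical pillbox piercing the sheet, end faces (area A) parallel to it.
Only the two end caps contribute flux: Φ = 2EA. With Q_enc = σA, Gauss's law gives E = |σ|/(2ε₀).
E = 2πk|σ| = 2π(8.99×10^9)(1.43×10^-10) = 8.08 N/C.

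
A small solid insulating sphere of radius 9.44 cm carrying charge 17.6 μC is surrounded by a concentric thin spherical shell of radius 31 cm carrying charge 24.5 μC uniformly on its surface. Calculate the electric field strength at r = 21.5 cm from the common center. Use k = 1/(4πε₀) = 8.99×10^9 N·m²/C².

Take a concentric spherical Gaussian surface of radius r = 21.5 cm (between the bodies, 9.44 cm < r < 31 cm).
The shell at 31 cm lies outside the Gaussian surface, so Q_enc = 17.6 μC = 1.76×10^-5 C.
Gauss's law: E·4πr² = Q_enc/ε₀.
E = k|Q_enc|/r² = (8.99×10^9)(1.76e-5)/(0.215)² = 3.42×10^6 N/C.

|E| = 3.42×10^6 N/C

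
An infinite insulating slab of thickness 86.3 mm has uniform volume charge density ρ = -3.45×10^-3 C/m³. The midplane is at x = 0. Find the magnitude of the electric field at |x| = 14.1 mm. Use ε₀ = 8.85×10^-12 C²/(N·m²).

By symmetry E is perpendicular to the slab. A Gaussian pillbox from −14.1 mm to +14.1 mm (face area A) lies entirely within the slab.
Q_enc = ρ·(2x)·A and flux = 2EA, so 2EA = 2ρxA/ε₀ ⇒ E = |ρ|x/ε₀.
E = (3.45e-3)(0.0141)/(8.85×10^-12) = 5.50×10^6 N/C.

5.50×10^6 V/m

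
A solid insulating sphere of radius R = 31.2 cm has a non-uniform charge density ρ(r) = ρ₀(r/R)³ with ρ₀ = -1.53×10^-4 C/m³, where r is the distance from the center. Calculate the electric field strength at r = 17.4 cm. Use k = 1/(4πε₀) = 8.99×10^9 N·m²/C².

8.69×10^4 N/C

Take a concentric spherical Gaussian surface of radius r = 17.4 cm (r < R).
Integrate the density: Q_enc = 4π ∫₀^r ρ₀(r'/R)^3 r'² dr' = 4πρ₀ r^6/(6·R³) = -2.928×10^-7 C.
Since E is radial and uniform over the Gaussian sphere, Φ = E·4πr² = Q_enc/ε₀.
E = k|Q_enc|/r² = (8.99×10^9)(2.928e-7)/(0.174)² = 8.69×10^4 N/C.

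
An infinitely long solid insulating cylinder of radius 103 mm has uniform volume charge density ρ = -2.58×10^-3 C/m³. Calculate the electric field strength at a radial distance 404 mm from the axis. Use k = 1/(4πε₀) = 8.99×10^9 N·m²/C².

E ≈ 3.83×10^6 V/m

Choose a coaxial cylinder of radius r = 404 mm (arbitrary length L) as the Gaussian surface (r > 103 mm, full cross-section enclosed).
λ_enc = ρ·πR² = (-2.58×10^-3)π(0.103)² = -8.599×10^-5 C/m.
Since E is radial and uniform over the curved surface, Φ = E·2πrL = Q_enc/ε₀ = λ_enc L/ε₀.
E = 2k|λ_enc|/r = 2(8.99×10^9)(8.599×10^-5)/(0.404) = 3.83×10^6 N/C.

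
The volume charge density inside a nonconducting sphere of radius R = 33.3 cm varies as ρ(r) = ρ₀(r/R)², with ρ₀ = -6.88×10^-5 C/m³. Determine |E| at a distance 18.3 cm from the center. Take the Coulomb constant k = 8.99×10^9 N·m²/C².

|E| ≈ 8.59×10^4 N/C

Symmetry ⇒ E = E(r) r̂. Gaussian sphere of radius r = 18.3 cm (r < R).
Q_enc = ∫₀^r ρ(r')·4πr'² dr' = (4πρ₀/R²) ∫₀^r r'^4 dr' = 4πρ₀ r^5/(5·R²) = -3.20e-7 C.
Since E is radial and uniform over the Gaussian sphere, Φ = E·4πr² = Q_enc/ε₀.
E = k|Q_enc|/r² = (8.99×10^9)(3.20×10^-7)/(0.183)² = 8.59×10^4 N/C.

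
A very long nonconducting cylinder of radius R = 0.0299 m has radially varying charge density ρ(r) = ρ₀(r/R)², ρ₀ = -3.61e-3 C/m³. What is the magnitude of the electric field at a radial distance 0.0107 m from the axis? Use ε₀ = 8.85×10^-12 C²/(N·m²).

1.40×10^5 N/C

Choose a coaxial cylinder of radius r = 0.0107 m (arbitrary length L) as the Gaussian surface (r < R).
λ_enc = ∫₀^r ρ(r')·2πr' dr' = (2πρ₀/R²)·r^4/4 = -8.314×10^-8 C/m.
Applying ∮E·dA = Q_enc/ε₀ with the end caps contributing no flux:
E = |λ_enc|/(2πε₀r) = (8.314e-8)/(2π·8.85×10^-12·0.0107) = 1.40×10^5 N/C.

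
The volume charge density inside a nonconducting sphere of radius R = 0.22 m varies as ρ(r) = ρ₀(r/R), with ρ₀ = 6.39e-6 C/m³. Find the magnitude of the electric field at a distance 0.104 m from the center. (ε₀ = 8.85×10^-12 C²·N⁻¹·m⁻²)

|E| = 8.87e3 N/C

Use a concentric Gaussian sphere at r = 0.104 m (r < R).
Integrate the density: Q_enc = 4π ∫₀^r ρ₀(r'/R)^1 r'² dr' = 4πρ₀ r^4/(4·R) = 1.067e-8 C.
Since E is radial and uniform over the Gaussian sphere, Φ = E·4πr² = Q_enc/ε₀.
E = |Q_enc|/(4πε₀r²) = (1.067×10^-8)/(4π·8.85×10^-12·(0.104)²) = 8.87×10^3 N/C.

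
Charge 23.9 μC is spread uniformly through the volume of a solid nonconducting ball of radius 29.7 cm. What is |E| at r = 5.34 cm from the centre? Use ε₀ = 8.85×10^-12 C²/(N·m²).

4.38×10^5 V/m

Use a concentric Gaussian sphere at r = 5.34 cm (r < R).
Only the charge within r is enclosed: Q_enc = Q·(r/R)³ = (23.9 μC)·(5.34 cm/29.7 cm)³ = 1.389×10^-7 C.
Applying ∮E·dA = Q_enc/ε₀ with Φ = E(4πr²):
E = |Q_enc|/(4πε₀r²) = (1.389×10^-7)/(4π·8.85×10^-12·(0.0534)²) = 4.38×10^5 N/C.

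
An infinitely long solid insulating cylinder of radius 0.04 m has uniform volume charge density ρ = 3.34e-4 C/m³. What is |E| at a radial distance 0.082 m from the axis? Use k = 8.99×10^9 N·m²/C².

Coaxial Gaussian cylinder, radius r = 0.082 m, length L (r > 0.04 m, full cross-section enclosed).
λ_enc = ρ·πR² = (3.34e-4)π(0.04)² = 1.679×10^-6 C/m.
Applying ∮E·dA = Q_enc/ε₀ with the end caps contributing no flux:
E = 2k|λ_enc|/r = 2(8.99×10^9)(1.679e-6)/(0.082) = 3.68×10^5 N/C.

3.68×10^5 N/C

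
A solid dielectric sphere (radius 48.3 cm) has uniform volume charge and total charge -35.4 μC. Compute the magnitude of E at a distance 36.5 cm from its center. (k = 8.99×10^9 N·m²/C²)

|E| = 1.03×10^6 N/C

Symmetry ⇒ E = E(r) r̂. Gaussian sphere of radius r = 36.5 cm (r < R).
Only the charge within r is enclosed: Q_enc = Q·(r/R)³ = (-35.4 μC)·(36.5 cm/48.3 cm)³ = -1.528e-5 C.
Since E is radial and uniform over the Gaussian sphere, Φ = E·4πr² = Q_enc/ε₀.
E = k|Q_enc|/r² = (8.99×10^9)(1.528e-5)/(0.365)² = 1.03×10^6 N/C.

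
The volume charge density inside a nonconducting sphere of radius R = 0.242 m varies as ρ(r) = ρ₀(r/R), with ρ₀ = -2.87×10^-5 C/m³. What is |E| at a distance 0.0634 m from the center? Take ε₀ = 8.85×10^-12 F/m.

|E| = 1.35×10^4 N/C

Use a concentric Gaussian sphere at r = 0.0634 m (r < R).
Q_enc = ∫₀^r ρ(r')·4πr'² dr' = (4πρ₀/R) ∫₀^r r'^3 dr' = 4πρ₀ r^4/(4·R) = -6.02e-9 C.
By Gauss's law, ∮E·dA = E·4πr² = Q_enc/ε₀.
E = |Q_enc|/(4πε₀r²) = (6.02×10^-9)/(4π·8.85×10^-12·(0.0634)²) = 1.35e4 N/C.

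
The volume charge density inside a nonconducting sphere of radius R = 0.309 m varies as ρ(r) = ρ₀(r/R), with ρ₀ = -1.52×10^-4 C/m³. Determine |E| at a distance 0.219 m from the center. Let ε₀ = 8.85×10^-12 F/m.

By spherical symmetry E is radial; choose a Gaussian sphere of radius r = 0.219 m (r < R).
Integrate the density: Q_enc = 4π ∫₀^r ρ₀(r'/R)^1 r'² dr' = 4πρ₀ r^4/(4·R) = -3.555e-6 C.
By Gauss's law, ∮E·dA = E·4πr² = Q_enc/ε₀.
E = |Q_enc|/(4πε₀r²) = (3.555×10^-6)/(4π·8.85×10^-12·(0.219)²) = 6.66×10^5 N/C.

|E| = 6.66e5 N/C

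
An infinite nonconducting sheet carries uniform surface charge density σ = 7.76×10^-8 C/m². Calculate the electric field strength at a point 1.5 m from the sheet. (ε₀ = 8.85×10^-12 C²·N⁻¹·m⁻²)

E ≈ 4.38×10^3 N/C

The symmetry is planar: E is normal to the sheet and the same magnitude on both sides. Take a pillbox straddling the sheet with end-cap area A.
Flux Φ = 2EA and Q_enc = σA, so 2EA = σA/ε₀ ⇒ E = |σ|/(2ε₀), independent of distance.
E = |σ|/(2ε₀) = (7.76×10^-8)/(2·8.85×10^-12) = 4.38×10^3 N/C.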